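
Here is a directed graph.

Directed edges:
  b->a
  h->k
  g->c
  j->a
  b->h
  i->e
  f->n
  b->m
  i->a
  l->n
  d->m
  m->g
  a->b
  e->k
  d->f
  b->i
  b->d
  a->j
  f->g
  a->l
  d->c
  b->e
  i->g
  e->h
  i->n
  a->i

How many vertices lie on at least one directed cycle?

4

A vertex is on a directed cycle iff it belongs to a strongly connected component of size ≥ 2 (or has a self-loop).
The vertices on cycles are {a, b, i, j} — 4 in total.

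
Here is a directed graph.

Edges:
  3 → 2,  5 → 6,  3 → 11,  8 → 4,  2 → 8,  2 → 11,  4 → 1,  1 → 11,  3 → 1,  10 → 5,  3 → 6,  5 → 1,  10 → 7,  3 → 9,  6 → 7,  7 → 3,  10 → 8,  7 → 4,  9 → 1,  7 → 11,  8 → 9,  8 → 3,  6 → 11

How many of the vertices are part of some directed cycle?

A vertex is on a directed cycle iff it belongs to a strongly connected component of size ≥ 2 (or has a self-loop).
The vertices on cycles are {2, 3, 6, 7, 8} — 5 in total.

5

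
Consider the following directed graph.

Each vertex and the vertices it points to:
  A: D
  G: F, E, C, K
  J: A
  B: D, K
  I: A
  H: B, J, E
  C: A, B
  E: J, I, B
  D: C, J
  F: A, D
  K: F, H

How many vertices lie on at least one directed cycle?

A vertex is on a directed cycle iff it belongs to a strongly connected component of size ≥ 2 (or has a self-loop).
The vertices on cycles are {A, B, C, D, E, F, H, I, J, K} — 10 in total.

10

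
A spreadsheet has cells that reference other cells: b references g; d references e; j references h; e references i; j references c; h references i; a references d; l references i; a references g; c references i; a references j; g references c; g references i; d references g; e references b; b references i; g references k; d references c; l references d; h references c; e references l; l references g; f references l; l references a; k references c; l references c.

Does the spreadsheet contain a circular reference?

DFS with white/gray/black marking, starting from l:
l gray
  i gray
  i black
  c gray
    c→i: i black — skip
  c black
  a gray
    d gray
      g gray
        k gray
          k→c: c black — skip
        k black
        g→i: i black — skip
        g→c: c black — skip
      g black
      e gray
        b gray
          b→g: g black — skip
          b→i: i black — skip
        b black
        e→i: i black — skip
        e→l: l is gray → back edge
Back edge found, so a cycle exists: l → a → d → e → l.

Yes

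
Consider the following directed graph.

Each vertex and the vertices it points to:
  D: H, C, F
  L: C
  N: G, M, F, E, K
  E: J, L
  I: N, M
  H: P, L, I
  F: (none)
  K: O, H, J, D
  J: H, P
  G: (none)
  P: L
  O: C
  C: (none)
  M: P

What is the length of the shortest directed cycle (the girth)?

4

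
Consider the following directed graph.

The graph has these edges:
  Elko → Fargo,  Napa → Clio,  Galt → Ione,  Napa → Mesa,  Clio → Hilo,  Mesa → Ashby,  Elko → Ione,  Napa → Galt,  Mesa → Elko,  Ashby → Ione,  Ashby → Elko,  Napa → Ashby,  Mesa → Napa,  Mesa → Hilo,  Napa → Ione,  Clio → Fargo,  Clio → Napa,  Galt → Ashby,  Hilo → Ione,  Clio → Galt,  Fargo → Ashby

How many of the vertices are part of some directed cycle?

6

A vertex is on a directed cycle iff it belongs to a strongly connected component of size ≥ 2 (or has a self-loop).
The vertices on cycles are {Clio, Elko, Mesa, Napa, Ashby, Fargo} — 6 in total.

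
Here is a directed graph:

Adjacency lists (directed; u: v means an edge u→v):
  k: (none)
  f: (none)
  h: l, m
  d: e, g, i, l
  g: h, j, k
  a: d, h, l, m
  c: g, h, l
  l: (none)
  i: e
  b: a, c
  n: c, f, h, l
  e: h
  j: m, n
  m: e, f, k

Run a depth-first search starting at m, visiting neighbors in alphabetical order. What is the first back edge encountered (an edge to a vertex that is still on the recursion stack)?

h→m

DFS from m (visiting neighbors in alphabetical order); mark gray on enter, black on exit:
m gray
  e gray
    h gray
      l gray
      l black
      h→m: m is gray → back edge
First back edge: h → m.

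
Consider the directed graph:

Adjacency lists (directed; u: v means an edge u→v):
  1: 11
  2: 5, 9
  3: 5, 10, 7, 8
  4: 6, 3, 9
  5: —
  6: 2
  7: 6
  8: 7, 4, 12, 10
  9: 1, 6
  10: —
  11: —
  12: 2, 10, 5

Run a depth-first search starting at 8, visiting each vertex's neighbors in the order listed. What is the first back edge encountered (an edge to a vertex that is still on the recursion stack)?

DFS from 8 (visiting each vertex's neighbors in the order listed); mark gray on enter, black on exit:
8 gray
  7 gray
    6 gray
      2 gray
        5 gray
        5 black
        9 gray
          1 gray
            11 gray
            11 black
          1 black
          9→6: 6 is gray → back edge
First back edge: 9 → 6.

9→6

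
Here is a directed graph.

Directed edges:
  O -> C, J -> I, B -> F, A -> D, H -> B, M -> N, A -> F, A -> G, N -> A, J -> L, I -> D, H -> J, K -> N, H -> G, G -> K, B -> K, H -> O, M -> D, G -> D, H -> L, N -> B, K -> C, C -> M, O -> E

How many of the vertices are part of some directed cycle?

7

A vertex is on a directed cycle iff it belongs to a strongly connected component of size ≥ 2 (or has a self-loop).
The vertices on cycles are {A, B, C, G, K, M, N} — 7 in total.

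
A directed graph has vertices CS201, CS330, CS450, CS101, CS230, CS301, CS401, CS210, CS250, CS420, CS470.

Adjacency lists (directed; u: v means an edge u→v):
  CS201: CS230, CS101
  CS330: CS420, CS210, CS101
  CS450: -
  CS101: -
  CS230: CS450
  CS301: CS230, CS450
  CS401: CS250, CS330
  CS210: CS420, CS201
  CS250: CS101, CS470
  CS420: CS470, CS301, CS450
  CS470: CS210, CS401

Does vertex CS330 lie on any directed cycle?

Yes

CS330 is on a cycle iff CS330 can reach itself via ≥1 edge.
CS330 → CS420 → CS470 → CS401 → CS330 — yes.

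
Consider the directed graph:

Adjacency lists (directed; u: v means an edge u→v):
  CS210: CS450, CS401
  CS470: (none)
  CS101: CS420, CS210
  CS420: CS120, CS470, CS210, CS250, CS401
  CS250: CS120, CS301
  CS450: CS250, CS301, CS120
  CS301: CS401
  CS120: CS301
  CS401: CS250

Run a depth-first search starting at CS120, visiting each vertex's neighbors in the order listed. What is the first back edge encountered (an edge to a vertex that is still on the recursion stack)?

CS250→CS120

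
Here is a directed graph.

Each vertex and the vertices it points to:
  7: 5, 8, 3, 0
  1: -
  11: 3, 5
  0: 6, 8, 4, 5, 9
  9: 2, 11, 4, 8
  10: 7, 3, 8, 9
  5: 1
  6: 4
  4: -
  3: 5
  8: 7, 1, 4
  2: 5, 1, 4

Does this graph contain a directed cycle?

Yes

DFS with white/gray/black marking, starting from 6:
6 gray
  4 gray
  4 black
6 black
7 gray
  5 gray
    1 gray
    1 black
  5 black
  8 gray
    8→7: 7 is gray → back edge
Back edge found, so a cycle exists: 7 → 8 → 7.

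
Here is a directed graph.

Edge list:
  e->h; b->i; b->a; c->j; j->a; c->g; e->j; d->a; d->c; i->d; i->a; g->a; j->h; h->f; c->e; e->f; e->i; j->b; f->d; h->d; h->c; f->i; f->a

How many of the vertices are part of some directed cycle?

A vertex is on a directed cycle iff it belongs to a strongly connected component of size ≥ 2 (or has a self-loop).
The vertices on cycles are {b, c, d, e, f, h, i, j} — 8 in total.

8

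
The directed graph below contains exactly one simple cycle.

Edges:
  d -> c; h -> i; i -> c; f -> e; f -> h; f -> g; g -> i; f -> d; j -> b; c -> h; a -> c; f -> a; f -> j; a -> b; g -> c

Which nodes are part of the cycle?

c, h, i

DFS with gray/black marking from h:
h gray
  i gray
    c gray
      c→h: h is gray → back edge
Back edge closes the cycle h → i → c → h; its vertices are {c, h, i}.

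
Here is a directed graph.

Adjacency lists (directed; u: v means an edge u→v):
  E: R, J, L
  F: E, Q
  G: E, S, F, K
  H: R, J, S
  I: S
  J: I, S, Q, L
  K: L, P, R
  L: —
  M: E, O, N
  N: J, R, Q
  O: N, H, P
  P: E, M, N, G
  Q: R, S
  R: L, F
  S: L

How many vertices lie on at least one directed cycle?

A vertex is on a directed cycle iff it belongs to a strongly connected component of size ≥ 2 (or has a self-loop).
The vertices on cycles are {E, F, G, J, K, M, O, P, Q, R} — 10 in total.

10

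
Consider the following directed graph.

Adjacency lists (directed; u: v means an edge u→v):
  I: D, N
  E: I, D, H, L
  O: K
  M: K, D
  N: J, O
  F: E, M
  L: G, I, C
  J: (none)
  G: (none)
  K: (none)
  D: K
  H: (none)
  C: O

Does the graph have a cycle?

No

DFS with white/gray/black marking, starting from E:
E gray
  I gray
    D gray
      K gray
      K black
    D black
    N gray
      J gray
      J black
      O gray
        O→K: K black — skip
      O black
    N black
  I black
  E→D: D black — skip
  H gray
  H black
  L gray
    G gray
    G black
    L→I: I black — skip
    C gray
      C→O: O black — skip
    C black
  L black
E black
M gray
  M→K: K black — skip
  M→D: D black — skip
M black
F gray
  F→E: E black — skip
  F→M: M black — skip
F black
Every edge goes to a white or black vertex — no back edge, so the graph is acyclic.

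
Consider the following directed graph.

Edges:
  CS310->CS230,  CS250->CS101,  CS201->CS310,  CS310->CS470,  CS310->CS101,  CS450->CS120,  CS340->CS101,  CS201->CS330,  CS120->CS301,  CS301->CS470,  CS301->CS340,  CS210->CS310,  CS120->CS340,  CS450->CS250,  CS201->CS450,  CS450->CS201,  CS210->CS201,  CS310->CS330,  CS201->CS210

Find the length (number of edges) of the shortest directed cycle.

2

For each vertex v, BFS finds the shortest path from v back to v.
The shortest such closed walk is CS201 → CS210 → CS201, length 2.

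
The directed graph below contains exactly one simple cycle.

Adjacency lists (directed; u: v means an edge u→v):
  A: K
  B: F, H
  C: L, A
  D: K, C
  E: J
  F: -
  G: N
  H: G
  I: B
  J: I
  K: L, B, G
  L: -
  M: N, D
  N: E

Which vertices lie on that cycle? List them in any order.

B, E, G, H, I, J, N

DFS with gray/black marking from N:
N gray
  E gray
    J gray
      I gray
        B gray
          F gray
          F black
          H gray
            G gray
              G→N: N is gray → back edge
Back edge closes the cycle N → E → J → I → B → H → G → N; its vertices are {B, E, G, H, I, J, N}.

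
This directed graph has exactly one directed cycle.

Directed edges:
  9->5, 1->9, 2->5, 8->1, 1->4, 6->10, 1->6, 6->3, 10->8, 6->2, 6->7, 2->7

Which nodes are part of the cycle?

1, 6, 8, 10

DFS with gray/black marking from 1:
1 gray
  6 gray
    10 gray
      8 gray
        8→1: 1 is gray → back edge
Back edge closes the cycle 1 → 6 → 10 → 8 → 1; its vertices are {1, 6, 8, 10}.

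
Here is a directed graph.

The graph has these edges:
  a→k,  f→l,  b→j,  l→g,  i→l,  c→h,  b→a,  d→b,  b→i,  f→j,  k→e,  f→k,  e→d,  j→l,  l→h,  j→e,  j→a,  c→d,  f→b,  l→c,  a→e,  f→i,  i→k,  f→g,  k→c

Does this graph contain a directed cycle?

Yes

DFS with white/gray/black marking, starting from b:
b gray
  a gray
    e gray
      d gray
        d→b: b is gray → back edge
Back edge found, so a cycle exists: b → a → e → d → b.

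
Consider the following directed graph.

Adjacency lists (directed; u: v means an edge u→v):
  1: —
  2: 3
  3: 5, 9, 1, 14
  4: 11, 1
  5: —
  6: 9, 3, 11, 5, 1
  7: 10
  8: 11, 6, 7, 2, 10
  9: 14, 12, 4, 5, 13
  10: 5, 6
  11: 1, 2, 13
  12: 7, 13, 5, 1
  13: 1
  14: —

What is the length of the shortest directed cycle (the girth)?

For each vertex v, BFS finds the shortest path from v back to v.
The shortest such closed walk is 7 → 10 → 6 → 9 → 12 → 7, length 5.

5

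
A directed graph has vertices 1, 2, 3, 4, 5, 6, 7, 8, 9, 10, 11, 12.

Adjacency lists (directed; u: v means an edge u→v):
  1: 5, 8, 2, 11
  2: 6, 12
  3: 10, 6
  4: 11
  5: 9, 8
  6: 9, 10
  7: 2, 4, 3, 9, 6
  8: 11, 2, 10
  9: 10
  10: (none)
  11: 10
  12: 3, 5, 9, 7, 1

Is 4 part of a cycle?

No

4 lies on a cycle iff there is a path from 4 back to itself.
Exploring from 4, it never reaches itself; equivalently, its strongly connected component is a singleton.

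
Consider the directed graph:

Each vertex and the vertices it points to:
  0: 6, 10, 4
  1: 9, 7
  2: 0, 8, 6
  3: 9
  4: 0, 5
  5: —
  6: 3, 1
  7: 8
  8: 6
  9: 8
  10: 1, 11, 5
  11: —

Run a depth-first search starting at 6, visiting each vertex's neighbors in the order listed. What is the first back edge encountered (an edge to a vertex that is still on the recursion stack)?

8→6

DFS from 6 (visiting each vertex's neighbors in the order listed); mark gray on enter, black on exit:
6 gray
  3 gray
    9 gray
      8 gray
        8→6: 6 is gray → back edge
First back edge: 8 → 6.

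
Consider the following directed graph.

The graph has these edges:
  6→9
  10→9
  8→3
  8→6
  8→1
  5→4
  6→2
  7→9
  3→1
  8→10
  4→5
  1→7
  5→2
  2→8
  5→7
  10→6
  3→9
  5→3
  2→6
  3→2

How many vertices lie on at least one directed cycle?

A vertex is on a directed cycle iff it belongs to a strongly connected component of size ≥ 2 (or has a self-loop).
The vertices on cycles are {2, 3, 4, 5, 6, 8, 10} — 7 in total.

7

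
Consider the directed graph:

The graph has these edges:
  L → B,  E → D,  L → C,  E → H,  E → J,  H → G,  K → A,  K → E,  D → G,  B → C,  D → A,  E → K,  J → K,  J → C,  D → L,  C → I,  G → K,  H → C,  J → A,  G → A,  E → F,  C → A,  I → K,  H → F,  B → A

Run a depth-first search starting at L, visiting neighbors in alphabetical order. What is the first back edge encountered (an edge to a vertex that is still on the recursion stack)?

DFS from L (visiting neighbors in alphabetical order); mark gray on enter, black on exit:
L gray
  B gray
    A gray
    A black
    C gray
      C→A: A black — skip
      I gray
        K gray
          K→A: A black — skip
          E gray
            D gray
              D→A: A black — skip
              G gray
                G→A: A black — skip
                G→K: K is gray → back edge
First back edge: G → K.

G→K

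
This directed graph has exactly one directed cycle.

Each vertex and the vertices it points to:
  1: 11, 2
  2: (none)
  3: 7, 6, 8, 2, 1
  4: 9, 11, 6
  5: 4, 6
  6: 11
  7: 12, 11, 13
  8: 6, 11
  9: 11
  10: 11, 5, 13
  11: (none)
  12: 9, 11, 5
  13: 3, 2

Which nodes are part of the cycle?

DFS with gray/black marking from 13:
13 gray
  3 gray
    7 gray
      12 gray
        9 gray
          11 gray
          11 black
        9 black
        12→11: 11 black — skip
        5 gray
          4 gray
            4→9: 9 black — skip
            4→11: 11 black — skip
            6 gray
              6→11: 11 black — skip
            6 black
          4 black
          5→6: 6 black — skip
        5 black
      12 black
      7→11: 11 black — skip
      7→13: 13 is gray → back edge
Back edge closes the cycle 13 → 3 → 7 → 13; its vertices are {3, 7, 13}.

3, 7, 13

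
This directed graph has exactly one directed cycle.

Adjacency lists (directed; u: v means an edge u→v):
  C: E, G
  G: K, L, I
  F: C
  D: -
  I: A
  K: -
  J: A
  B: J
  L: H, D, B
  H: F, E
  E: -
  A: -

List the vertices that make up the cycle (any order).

C, F, G, H, L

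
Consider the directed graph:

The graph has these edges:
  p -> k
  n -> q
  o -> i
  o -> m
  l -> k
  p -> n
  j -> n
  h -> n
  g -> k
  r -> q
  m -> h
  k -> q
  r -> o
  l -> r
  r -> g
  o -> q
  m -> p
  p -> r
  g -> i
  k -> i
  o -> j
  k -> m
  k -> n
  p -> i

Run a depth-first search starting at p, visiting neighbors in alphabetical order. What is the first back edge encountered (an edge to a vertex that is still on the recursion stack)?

m->p

DFS from p (visiting neighbors in alphabetical order); mark gray on enter, black on exit:
p gray
  i gray
  i black
  k gray
    k→i: i black — skip
    m gray
      h gray
        n gray
          q gray
          q black
        n black
      h black
      m→p: p is gray → back edge
First back edge: m → p.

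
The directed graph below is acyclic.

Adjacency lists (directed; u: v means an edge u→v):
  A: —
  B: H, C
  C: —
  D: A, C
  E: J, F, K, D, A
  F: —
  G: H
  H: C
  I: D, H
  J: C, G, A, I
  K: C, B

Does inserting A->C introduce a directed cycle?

No

Adding A→C creates a cycle iff C can already reach A.
Explore from C: no path reaches A. The graph stays acyclic.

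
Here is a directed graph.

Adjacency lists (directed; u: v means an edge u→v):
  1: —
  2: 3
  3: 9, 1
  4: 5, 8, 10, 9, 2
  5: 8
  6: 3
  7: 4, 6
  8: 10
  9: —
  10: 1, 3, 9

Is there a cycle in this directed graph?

No

DFS with white/gray/black marking, starting from 2:
2 gray
  3 gray
    9 gray
    9 black
    1 gray
    1 black
  3 black
2 black
4 gray
  5 gray
    8 gray
      10 gray
        10→1: 1 black — skip
        10→3: 3 black — skip
        10→9: 9 black — skip
      10 black
    8 black
  5 black
  4→8: 8 black — skip
  4→10: 10 black — skip
  4→9: 9 black — skip
  4→2: 2 black — skip
4 black
6 gray
  6→3: 3 black — skip
6 black
7 gray
  7→4: 4 black — skip
  7→6: 6 black — skip
7 black
Every edge goes to a white or black vertex — no back edge, so the graph is acyclic.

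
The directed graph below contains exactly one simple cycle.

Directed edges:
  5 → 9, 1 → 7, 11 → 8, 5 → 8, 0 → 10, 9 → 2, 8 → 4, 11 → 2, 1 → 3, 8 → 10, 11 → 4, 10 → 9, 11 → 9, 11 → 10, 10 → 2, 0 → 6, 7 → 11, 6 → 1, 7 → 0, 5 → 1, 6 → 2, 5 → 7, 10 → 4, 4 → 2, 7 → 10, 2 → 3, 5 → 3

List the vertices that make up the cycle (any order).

0, 1, 6, 7

DFS with gray/black marking from 7:
7 gray
  11 gray
    8 gray
      10 gray
        9 gray
          2 gray
            3 gray
            3 black
          2 black
        9 black
        4 gray
          4→2: 2 black — skip
        4 black
        10→2: 2 black — skip
      10 black
      8→4: 4 black — skip
    8 black
    11→10: 10 black — skip
    11→2: 2 black — skip
    11→9: 9 black — skip
    11→4: 4 black — skip
  11 black
  7→10: 10 black — skip
  0 gray
    0→10: 10 black — skip
    6 gray
      6→2: 2 black — skip
      1 gray
        1→7: 7 is gray → back edge
Back edge closes the cycle 7 → 0 → 6 → 1 → 7; its vertices are {0, 1, 6, 7}.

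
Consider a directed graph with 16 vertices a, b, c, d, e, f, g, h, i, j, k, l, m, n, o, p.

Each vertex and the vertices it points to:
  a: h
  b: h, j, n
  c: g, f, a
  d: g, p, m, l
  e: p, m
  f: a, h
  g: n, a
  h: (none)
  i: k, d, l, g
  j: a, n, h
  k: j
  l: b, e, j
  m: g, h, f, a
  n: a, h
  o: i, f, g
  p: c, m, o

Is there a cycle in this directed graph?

DFS with white/gray/black marking, starting from o:
o gray
  i gray
    k gray
      j gray
        a gray
          h gray
          h black
        a black
        n gray
          n→a: a black — skip
          n→h: h black — skip
        n black
        j→h: h black — skip
      j black
    k black
    d gray
      g gray
        g→n: n black — skip
        g→a: a black — skip
      g black
      p gray
        c gray
          c→g: g black — skip
          f gray
            f→a: a black — skip
            f→h: h black — skip
          f black
          c→a: a black — skip
        c black
        m gray
          m→g: g black — skip
          m→h: h black — skip
          m→f: f black — skip
          m→a: a black — skip
        m black
        p→o: o is gray → back edge
Back edge found, so a cycle exists: o → i → d → p → o.

Yes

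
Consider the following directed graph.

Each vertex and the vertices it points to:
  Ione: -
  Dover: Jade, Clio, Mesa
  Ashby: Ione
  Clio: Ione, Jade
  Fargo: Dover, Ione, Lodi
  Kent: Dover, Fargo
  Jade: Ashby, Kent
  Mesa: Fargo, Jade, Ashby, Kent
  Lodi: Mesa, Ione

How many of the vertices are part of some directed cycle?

7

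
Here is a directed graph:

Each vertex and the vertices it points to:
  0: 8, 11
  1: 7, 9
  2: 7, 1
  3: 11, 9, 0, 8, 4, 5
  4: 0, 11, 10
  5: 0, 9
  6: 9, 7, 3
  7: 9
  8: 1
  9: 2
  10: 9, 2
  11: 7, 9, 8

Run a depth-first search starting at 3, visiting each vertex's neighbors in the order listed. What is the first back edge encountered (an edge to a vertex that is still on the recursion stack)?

2->7

DFS from 3 (visiting each vertex's neighbors in the order listed); mark gray on enter, black on exit:
3 gray
  11 gray
    7 gray
      9 gray
        2 gray
          2→7: 7 is gray → back edge
First back edge: 2 → 7.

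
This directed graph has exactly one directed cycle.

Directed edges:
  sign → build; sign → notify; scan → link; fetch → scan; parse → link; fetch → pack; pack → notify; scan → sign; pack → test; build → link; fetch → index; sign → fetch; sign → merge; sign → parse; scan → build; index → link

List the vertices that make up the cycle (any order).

DFS with gray/black marking from sign:
sign gray
  build gray
    link gray
    link black
  build black
  merge gray
  merge black
  parse gray
    parse→link: link black — skip
  parse black
  fetch gray
    pack gray
      notify gray
      notify black
      test gray
      test black
    pack black
    scan gray
      scan→sign: sign is gray → back edge
Back edge closes the cycle sign → fetch → scan → sign; its vertices are {scan, sign, fetch}.

scan, sign, fetch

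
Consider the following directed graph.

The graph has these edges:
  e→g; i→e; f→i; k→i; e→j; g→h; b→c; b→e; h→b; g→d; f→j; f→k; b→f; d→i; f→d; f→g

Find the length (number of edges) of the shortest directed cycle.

For each vertex v, BFS finds the shortest path from v back to v.
The shortest such closed walk is b → e → g → h → b, length 4.

4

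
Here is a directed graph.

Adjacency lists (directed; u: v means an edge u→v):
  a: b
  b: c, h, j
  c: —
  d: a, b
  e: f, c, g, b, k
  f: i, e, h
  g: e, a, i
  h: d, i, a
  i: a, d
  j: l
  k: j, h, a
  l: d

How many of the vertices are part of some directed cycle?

A vertex is on a directed cycle iff it belongs to a strongly connected component of size ≥ 2 (or has a self-loop).
The vertices on cycles are {a, b, d, e, f, g, h, i, j, l} — 10 in total.

10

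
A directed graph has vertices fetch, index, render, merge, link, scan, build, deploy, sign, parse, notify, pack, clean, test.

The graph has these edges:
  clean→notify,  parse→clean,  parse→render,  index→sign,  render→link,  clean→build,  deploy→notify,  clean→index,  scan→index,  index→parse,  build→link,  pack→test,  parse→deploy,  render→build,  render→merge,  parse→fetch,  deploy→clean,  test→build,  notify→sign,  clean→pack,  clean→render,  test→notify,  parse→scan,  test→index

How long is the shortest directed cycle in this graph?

3

For each vertex v, BFS finds the shortest path from v back to v.
The shortest such closed walk is parse → scan → index → parse, length 3.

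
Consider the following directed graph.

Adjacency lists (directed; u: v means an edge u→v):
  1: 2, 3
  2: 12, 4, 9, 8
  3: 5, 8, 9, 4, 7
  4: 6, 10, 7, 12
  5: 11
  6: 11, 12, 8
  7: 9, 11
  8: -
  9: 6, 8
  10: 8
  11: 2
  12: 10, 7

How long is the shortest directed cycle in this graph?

4

For each vertex v, BFS finds the shortest path from v back to v.
The shortest such closed walk is 2 → 9 → 6 → 11 → 2, length 4.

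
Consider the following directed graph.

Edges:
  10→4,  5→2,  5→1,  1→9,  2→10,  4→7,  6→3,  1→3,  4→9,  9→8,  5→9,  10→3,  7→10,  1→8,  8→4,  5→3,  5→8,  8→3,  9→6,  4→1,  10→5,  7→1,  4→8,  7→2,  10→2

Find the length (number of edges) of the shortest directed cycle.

2

For each vertex v, BFS finds the shortest path from v back to v.
The shortest such closed walk is 4 → 8 → 4, length 2.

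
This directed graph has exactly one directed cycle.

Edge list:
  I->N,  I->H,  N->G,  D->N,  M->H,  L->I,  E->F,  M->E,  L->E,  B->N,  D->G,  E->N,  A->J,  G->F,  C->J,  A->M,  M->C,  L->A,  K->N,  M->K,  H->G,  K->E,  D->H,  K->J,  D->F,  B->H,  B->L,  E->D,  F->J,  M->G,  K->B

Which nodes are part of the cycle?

DFS with gray/black marking from L:
L gray
  E gray
    N gray
      G gray
        F gray
          J gray
          J black
        F black
      G black
    N black
    E→F: F black — skip
    D gray
      D→N: N black — skip
      D→F: F black — skip
      D→G: G black — skip
      H gray
        H→G: G black — skip
      H black
    D black
  E black
  A gray
    A→J: J black — skip
    M gray
      M→E: E black — skip
      M→G: G black — skip
      M→H: H black — skip
      K gray
        K→E: E black — skip
        K→N: N black — skip
        K→J: J black — skip
        B gray
          B→L: L is gray → back edge
Back edge closes the cycle L → A → M → K → B → L; its vertices are {A, B, K, L, M}.

A, B, K, L, M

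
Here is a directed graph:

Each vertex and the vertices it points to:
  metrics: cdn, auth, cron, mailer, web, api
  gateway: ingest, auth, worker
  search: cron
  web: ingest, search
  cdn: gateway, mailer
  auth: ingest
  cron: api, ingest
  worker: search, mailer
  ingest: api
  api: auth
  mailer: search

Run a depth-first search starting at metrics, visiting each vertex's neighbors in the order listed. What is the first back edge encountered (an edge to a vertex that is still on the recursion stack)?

auth->ingest

DFS from metrics (visiting each vertex's neighbors in the order listed); mark gray on enter, black on exit:
metrics gray
  cdn gray
    gateway gray
      ingest gray
        api gray
          auth gray
            auth→ingest: ingest is gray → back edge
First back edge: auth → ingest.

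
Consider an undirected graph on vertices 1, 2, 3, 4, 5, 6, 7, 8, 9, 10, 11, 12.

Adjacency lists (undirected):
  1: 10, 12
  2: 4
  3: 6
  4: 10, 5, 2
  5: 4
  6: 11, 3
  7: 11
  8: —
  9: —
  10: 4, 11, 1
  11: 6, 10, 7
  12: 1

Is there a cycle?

No

DFS, tracking each vertex's parent; an edge to a visited non-parent vertex closes a cycle.
Start from 2:
visit 2 (parent –)
  visit 4 (parent 2)
    visit 10 (parent 4)
      10–4: parent, skip
      visit 11 (parent 10)
        visit 6 (parent 11)
          6–11: parent, skip
          visit 3 (parent 6)
            3–6: parent, skip
        11–10: parent, skip
        visit 7 (parent 11)
          7–11: parent, skip
      visit 1 (parent 10)
        1–10: parent, skip
        visit 12 (parent 1)
          12–1: parent, skip
    visit 5 (parent 4)
      5–4: parent, skip
    4–2: parent, skip
visit 8 (parent –)
visit 9 (parent –)
No non-parent visited neighbor found — the graph is a forest.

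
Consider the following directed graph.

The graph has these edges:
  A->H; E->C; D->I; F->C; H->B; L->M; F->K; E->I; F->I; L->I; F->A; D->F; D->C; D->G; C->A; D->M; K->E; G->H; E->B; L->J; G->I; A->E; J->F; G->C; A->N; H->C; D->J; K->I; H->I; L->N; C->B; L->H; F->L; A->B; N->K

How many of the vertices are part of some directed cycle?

A vertex is on a directed cycle iff it belongs to a strongly connected component of size ≥ 2 (or has a self-loop).
The vertices on cycles are {A, C, E, F, H, J, K, L, N} — 9 in total.

9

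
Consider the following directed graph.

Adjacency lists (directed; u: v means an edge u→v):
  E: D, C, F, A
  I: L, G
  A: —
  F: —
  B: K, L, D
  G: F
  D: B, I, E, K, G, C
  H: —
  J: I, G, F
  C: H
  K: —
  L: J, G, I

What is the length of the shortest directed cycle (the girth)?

2

For each vertex v, BFS finds the shortest path from v back to v.
The shortest such closed walk is D → E → D, length 2.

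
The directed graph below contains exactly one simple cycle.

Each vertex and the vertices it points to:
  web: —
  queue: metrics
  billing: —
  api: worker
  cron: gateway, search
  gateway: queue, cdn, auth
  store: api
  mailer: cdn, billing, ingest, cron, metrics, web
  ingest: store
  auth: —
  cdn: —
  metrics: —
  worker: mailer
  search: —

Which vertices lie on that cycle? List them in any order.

DFS with gray/black marking from mailer:
mailer gray
  cdn gray
  cdn black
  billing gray
  billing black
  ingest gray
    store gray
      api gray
        worker gray
          worker→mailer: mailer is gray → back edge
Back edge closes the cycle mailer → ingest → store → api → worker → mailer; its vertices are {api, store, ingest, mailer, worker}.

api, store, ingest, mailer, worker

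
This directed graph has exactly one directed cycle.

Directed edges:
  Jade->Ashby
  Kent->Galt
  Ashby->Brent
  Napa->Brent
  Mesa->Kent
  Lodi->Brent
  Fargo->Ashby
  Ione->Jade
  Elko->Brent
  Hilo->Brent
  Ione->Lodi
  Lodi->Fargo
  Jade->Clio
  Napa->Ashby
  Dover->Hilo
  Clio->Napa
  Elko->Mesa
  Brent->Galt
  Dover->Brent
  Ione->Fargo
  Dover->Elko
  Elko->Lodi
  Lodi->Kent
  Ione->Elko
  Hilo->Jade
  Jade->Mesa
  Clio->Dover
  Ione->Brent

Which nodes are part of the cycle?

Clio, Hilo, Jade, Dover

DFS with gray/black marking from Jade:
Jade gray
  Mesa gray
    Kent gray
      Galt gray
      Galt black
    Kent black
  Mesa black
  Clio gray
    Napa gray
      Ashby gray
        Brent gray
          Brent→Galt: Galt black — skip
        Brent black
      Ashby black
      Napa→Brent: Brent black — skip
    Napa black
    Dover gray
      Elko gray
        Elko→Brent: Brent black — skip
        Lodi gray
          Lodi→Kent: Kent black — skip
          Lodi→Brent: Brent black — skip
          Fargo gray
            Fargo→Ashby: Ashby black — skip
          Fargo black
        Lodi black
        Elko→Mesa: Mesa black — skip
      Elko black
      Hilo gray
        Hilo→Jade: Jade is gray → back edge
Back edge closes the cycle Jade → Clio → Dover → Hilo → Jade; its vertices are {Clio, Hilo, Jade, Dover}.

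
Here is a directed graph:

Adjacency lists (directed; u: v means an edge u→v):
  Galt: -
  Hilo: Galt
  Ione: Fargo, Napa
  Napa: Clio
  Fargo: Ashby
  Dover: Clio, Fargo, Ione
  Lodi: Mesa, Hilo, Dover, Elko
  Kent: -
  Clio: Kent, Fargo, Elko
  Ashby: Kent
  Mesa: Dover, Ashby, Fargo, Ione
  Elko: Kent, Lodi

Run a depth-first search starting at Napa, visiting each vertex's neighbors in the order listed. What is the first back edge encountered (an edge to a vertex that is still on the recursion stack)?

Dover->Clio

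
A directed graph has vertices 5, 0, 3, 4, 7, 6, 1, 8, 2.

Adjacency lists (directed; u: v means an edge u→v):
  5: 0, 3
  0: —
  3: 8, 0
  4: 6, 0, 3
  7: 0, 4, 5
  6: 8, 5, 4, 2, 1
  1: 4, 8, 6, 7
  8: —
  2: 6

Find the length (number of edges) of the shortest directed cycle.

2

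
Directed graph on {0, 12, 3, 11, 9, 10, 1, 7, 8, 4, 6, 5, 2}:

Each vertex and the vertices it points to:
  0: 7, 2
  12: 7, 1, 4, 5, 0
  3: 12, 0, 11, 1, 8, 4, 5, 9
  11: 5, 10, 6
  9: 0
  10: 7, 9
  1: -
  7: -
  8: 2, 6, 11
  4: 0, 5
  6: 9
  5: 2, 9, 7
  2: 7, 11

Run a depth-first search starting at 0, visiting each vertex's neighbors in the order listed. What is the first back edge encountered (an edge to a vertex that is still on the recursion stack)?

5→2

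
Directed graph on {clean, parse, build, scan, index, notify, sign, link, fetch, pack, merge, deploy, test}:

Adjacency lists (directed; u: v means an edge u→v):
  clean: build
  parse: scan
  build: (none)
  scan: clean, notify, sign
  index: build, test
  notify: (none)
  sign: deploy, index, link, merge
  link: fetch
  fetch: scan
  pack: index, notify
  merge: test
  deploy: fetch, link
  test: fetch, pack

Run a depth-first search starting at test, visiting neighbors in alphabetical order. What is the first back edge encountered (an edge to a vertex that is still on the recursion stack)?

deploy→fetch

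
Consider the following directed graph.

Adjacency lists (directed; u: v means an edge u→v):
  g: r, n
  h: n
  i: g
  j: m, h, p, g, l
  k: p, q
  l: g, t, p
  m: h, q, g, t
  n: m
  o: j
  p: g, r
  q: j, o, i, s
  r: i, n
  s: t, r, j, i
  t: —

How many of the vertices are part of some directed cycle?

12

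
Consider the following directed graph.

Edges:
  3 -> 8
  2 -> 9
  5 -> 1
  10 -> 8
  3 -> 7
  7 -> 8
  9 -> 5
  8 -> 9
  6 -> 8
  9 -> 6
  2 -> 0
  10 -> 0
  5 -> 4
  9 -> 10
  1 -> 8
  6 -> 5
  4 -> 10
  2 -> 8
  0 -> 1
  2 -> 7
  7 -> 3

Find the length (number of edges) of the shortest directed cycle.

For each vertex v, BFS finds the shortest path from v back to v.
The shortest such closed walk is 7 → 3 → 7, length 2.

2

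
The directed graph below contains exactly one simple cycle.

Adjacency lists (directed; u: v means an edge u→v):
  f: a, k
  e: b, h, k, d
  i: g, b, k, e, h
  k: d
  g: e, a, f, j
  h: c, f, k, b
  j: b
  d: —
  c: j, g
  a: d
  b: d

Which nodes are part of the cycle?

DFS with gray/black marking from h:
h gray
  c gray
    j gray
      b gray
        d gray
        d black
      b black
    j black
    g gray
      e gray
        e→b: b black — skip
        e→h: h is gray → back edge
Back edge closes the cycle h → c → g → e → h; its vertices are {c, e, g, h}.

c, e, g, h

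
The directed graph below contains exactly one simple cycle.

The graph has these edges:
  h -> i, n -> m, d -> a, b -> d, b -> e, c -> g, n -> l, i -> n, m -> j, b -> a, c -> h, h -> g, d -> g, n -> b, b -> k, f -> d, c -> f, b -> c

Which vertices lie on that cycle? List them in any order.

b, c, h, i, n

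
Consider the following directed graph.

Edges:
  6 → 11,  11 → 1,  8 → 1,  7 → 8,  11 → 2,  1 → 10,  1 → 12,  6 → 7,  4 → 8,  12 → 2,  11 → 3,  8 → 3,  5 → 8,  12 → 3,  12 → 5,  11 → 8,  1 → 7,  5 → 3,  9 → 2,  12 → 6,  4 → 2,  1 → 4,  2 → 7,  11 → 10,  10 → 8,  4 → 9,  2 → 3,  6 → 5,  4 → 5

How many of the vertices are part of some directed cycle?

11

A vertex is on a directed cycle iff it belongs to a strongly connected component of size ≥ 2 (or has a self-loop).
The vertices on cycles are {1, 2, 4, 5, 6, 7, 8, 9, 10, 11, 12} — 11 in total.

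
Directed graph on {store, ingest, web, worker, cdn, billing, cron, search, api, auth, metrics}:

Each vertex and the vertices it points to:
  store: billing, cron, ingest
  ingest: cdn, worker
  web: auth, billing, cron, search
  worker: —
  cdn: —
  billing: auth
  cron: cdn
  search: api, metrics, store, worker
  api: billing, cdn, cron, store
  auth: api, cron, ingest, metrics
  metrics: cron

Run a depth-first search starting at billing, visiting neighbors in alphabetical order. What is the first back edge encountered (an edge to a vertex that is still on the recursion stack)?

api→billing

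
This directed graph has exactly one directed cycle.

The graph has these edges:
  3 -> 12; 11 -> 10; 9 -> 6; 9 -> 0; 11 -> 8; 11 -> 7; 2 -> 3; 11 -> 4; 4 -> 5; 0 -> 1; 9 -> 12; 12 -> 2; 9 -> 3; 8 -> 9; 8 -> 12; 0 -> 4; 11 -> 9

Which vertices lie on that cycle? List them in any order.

DFS with gray/black marking from 12:
12 gray
  2 gray
    3 gray
      3→12: 12 is gray → back edge
Back edge closes the cycle 12 → 2 → 3 → 12; its vertices are {2, 3, 12}.

2, 3, 12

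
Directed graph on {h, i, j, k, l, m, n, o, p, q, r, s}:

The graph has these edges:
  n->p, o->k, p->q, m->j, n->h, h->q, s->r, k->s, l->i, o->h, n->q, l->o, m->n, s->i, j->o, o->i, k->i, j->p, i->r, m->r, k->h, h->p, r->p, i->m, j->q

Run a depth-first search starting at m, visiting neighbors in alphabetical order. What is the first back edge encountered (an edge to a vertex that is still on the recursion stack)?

i->m

DFS from m (visiting neighbors in alphabetical order); mark gray on enter, black on exit:
m gray
  j gray
    o gray
      h gray
        p gray
          q gray
          q black
        p black
        h→q: q black — skip
      h black
      i gray
        i→m: m is gray → back edge
First back edge: i → m.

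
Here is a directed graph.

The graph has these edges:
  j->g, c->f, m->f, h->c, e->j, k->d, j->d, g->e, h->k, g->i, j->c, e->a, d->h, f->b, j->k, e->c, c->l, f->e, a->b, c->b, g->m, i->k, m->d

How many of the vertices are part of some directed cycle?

10

A vertex is on a directed cycle iff it belongs to a strongly connected component of size ≥ 2 (or has a self-loop).
The vertices on cycles are {c, d, e, f, g, h, i, j, k, m} — 10 in total.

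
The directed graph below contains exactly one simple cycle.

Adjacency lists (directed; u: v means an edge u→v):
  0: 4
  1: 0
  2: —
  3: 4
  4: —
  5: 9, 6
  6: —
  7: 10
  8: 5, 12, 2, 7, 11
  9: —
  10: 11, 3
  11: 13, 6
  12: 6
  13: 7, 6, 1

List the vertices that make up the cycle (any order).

DFS with gray/black marking from 7:
7 gray
  10 gray
    11 gray
      13 gray
        13→7: 7 is gray → back edge
Back edge closes the cycle 7 → 10 → 11 → 13 → 7; its vertices are {7, 10, 11, 13}.

7, 10, 11, 13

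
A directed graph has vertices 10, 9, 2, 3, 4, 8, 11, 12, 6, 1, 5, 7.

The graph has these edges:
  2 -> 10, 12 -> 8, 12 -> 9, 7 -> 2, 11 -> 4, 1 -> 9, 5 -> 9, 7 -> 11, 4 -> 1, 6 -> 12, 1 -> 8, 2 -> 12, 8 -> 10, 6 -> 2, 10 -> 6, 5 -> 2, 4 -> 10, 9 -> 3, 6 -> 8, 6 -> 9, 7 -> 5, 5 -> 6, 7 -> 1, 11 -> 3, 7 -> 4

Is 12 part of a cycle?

12 is on a cycle iff 12 can reach itself via ≥1 edge.
12 → 8 → 10 → 6 → 12 — yes.

Yes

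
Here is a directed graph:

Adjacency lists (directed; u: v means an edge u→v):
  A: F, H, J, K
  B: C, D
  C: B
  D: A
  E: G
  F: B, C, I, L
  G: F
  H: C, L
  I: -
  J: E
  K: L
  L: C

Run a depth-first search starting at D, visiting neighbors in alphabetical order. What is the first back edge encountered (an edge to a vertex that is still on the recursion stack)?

C->B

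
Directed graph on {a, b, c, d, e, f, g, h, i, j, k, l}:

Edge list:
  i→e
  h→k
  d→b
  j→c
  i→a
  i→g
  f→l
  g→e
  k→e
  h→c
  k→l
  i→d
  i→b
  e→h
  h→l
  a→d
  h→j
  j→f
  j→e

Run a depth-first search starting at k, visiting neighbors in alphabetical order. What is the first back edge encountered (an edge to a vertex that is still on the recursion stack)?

j->e

DFS from k (visiting neighbors in alphabetical order); mark gray on enter, black on exit:
k gray
  e gray
    h gray
      c gray
      c black
      j gray
        j→c: c black — skip
        j→e: e is gray → back edge
First back edge: j → e.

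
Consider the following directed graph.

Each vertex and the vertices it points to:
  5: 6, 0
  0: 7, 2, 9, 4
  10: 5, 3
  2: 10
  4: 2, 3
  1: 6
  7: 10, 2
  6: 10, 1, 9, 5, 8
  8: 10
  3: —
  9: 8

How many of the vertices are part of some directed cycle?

10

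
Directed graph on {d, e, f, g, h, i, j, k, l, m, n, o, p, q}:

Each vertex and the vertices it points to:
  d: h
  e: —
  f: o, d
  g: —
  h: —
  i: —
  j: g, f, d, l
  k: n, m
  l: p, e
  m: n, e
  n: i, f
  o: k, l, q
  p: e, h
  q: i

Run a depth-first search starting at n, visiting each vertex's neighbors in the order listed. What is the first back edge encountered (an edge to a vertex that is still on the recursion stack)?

DFS from n (visiting each vertex's neighbors in the order listed); mark gray on enter, black on exit:
n gray
  i gray
  i black
  f gray
    o gray
      k gray
        k→n: n is gray → back edge
First back edge: k → n.

k→n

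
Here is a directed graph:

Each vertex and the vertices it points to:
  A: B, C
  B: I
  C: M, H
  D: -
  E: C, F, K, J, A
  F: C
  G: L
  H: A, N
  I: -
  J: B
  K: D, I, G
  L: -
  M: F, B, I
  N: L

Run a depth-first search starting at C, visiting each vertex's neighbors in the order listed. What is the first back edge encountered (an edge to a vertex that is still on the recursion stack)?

F→C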